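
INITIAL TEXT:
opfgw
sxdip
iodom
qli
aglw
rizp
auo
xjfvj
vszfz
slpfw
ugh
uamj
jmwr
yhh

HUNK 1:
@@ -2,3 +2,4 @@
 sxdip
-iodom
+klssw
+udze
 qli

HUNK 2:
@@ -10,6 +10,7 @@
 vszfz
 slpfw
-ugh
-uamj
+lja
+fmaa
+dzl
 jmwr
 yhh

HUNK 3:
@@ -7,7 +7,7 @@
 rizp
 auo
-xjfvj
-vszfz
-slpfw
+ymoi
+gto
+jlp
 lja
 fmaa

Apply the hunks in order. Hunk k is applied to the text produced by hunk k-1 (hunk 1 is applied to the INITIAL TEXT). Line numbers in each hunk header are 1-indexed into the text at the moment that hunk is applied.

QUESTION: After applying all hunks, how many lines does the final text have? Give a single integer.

Hunk 1: at line 2 remove [iodom] add [klssw,udze] -> 15 lines: opfgw sxdip klssw udze qli aglw rizp auo xjfvj vszfz slpfw ugh uamj jmwr yhh
Hunk 2: at line 10 remove [ugh,uamj] add [lja,fmaa,dzl] -> 16 lines: opfgw sxdip klssw udze qli aglw rizp auo xjfvj vszfz slpfw lja fmaa dzl jmwr yhh
Hunk 3: at line 7 remove [xjfvj,vszfz,slpfw] add [ymoi,gto,jlp] -> 16 lines: opfgw sxdip klssw udze qli aglw rizp auo ymoi gto jlp lja fmaa dzl jmwr yhh
Final line count: 16

Answer: 16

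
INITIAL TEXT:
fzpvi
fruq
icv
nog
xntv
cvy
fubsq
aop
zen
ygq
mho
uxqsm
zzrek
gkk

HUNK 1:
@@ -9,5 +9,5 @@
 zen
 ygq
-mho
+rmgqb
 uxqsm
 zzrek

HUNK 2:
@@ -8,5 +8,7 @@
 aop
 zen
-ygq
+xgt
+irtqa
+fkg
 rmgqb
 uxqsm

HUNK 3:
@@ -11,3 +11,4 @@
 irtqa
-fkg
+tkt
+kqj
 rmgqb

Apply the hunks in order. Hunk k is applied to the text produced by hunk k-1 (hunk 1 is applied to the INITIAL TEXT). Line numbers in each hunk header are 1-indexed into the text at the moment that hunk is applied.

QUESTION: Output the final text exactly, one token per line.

Hunk 1: at line 9 remove [mho] add [rmgqb] -> 14 lines: fzpvi fruq icv nog xntv cvy fubsq aop zen ygq rmgqb uxqsm zzrek gkk
Hunk 2: at line 8 remove [ygq] add [xgt,irtqa,fkg] -> 16 lines: fzpvi fruq icv nog xntv cvy fubsq aop zen xgt irtqa fkg rmgqb uxqsm zzrek gkk
Hunk 3: at line 11 remove [fkg] add [tkt,kqj] -> 17 lines: fzpvi fruq icv nog xntv cvy fubsq aop zen xgt irtqa tkt kqj rmgqb uxqsm zzrek gkk

Answer: fzpvi
fruq
icv
nog
xntv
cvy
fubsq
aop
zen
xgt
irtqa
tkt
kqj
rmgqb
uxqsm
zzrek
gkk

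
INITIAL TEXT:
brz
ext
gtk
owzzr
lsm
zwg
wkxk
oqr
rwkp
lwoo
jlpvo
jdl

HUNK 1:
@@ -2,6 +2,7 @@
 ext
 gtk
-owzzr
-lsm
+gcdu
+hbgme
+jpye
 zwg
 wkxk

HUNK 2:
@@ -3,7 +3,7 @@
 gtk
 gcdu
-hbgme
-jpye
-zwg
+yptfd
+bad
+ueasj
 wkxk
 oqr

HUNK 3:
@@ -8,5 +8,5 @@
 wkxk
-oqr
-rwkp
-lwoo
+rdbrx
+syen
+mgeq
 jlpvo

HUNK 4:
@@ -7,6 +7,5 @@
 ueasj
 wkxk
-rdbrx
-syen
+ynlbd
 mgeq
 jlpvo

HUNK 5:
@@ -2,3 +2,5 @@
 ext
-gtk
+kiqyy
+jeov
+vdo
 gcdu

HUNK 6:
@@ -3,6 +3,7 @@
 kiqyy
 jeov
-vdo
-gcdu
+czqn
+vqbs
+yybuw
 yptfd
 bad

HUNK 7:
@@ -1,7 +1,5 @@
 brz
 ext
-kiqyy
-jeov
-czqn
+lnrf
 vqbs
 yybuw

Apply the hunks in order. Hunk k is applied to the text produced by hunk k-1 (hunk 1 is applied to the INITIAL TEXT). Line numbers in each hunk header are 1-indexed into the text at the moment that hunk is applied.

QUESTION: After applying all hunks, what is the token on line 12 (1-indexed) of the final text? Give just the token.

Answer: jlpvo

Derivation:
Hunk 1: at line 2 remove [owzzr,lsm] add [gcdu,hbgme,jpye] -> 13 lines: brz ext gtk gcdu hbgme jpye zwg wkxk oqr rwkp lwoo jlpvo jdl
Hunk 2: at line 3 remove [hbgme,jpye,zwg] add [yptfd,bad,ueasj] -> 13 lines: brz ext gtk gcdu yptfd bad ueasj wkxk oqr rwkp lwoo jlpvo jdl
Hunk 3: at line 8 remove [oqr,rwkp,lwoo] add [rdbrx,syen,mgeq] -> 13 lines: brz ext gtk gcdu yptfd bad ueasj wkxk rdbrx syen mgeq jlpvo jdl
Hunk 4: at line 7 remove [rdbrx,syen] add [ynlbd] -> 12 lines: brz ext gtk gcdu yptfd bad ueasj wkxk ynlbd mgeq jlpvo jdl
Hunk 5: at line 2 remove [gtk] add [kiqyy,jeov,vdo] -> 14 lines: brz ext kiqyy jeov vdo gcdu yptfd bad ueasj wkxk ynlbd mgeq jlpvo jdl
Hunk 6: at line 3 remove [vdo,gcdu] add [czqn,vqbs,yybuw] -> 15 lines: brz ext kiqyy jeov czqn vqbs yybuw yptfd bad ueasj wkxk ynlbd mgeq jlpvo jdl
Hunk 7: at line 1 remove [kiqyy,jeov,czqn] add [lnrf] -> 13 lines: brz ext lnrf vqbs yybuw yptfd bad ueasj wkxk ynlbd mgeq jlpvo jdl
Final line 12: jlpvo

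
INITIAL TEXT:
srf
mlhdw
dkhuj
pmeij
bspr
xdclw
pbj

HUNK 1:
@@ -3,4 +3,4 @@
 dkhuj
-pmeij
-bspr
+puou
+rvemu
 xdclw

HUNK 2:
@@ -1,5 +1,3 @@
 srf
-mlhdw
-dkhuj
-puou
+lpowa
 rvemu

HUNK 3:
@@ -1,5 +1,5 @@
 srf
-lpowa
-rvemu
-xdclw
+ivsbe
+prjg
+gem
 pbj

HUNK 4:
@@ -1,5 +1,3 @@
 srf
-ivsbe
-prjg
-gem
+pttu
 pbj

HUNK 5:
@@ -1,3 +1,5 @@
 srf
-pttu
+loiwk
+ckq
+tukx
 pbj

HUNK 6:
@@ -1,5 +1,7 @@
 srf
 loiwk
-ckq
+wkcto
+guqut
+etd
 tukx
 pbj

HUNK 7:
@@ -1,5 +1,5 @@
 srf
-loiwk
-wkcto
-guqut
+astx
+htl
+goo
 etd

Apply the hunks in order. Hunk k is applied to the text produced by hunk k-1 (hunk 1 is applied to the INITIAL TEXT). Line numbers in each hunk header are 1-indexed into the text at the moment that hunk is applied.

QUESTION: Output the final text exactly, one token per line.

Hunk 1: at line 3 remove [pmeij,bspr] add [puou,rvemu] -> 7 lines: srf mlhdw dkhuj puou rvemu xdclw pbj
Hunk 2: at line 1 remove [mlhdw,dkhuj,puou] add [lpowa] -> 5 lines: srf lpowa rvemu xdclw pbj
Hunk 3: at line 1 remove [lpowa,rvemu,xdclw] add [ivsbe,prjg,gem] -> 5 lines: srf ivsbe prjg gem pbj
Hunk 4: at line 1 remove [ivsbe,prjg,gem] add [pttu] -> 3 lines: srf pttu pbj
Hunk 5: at line 1 remove [pttu] add [loiwk,ckq,tukx] -> 5 lines: srf loiwk ckq tukx pbj
Hunk 6: at line 1 remove [ckq] add [wkcto,guqut,etd] -> 7 lines: srf loiwk wkcto guqut etd tukx pbj
Hunk 7: at line 1 remove [loiwk,wkcto,guqut] add [astx,htl,goo] -> 7 lines: srf astx htl goo etd tukx pbj

Answer: srf
astx
htl
goo
etd
tukx
pbj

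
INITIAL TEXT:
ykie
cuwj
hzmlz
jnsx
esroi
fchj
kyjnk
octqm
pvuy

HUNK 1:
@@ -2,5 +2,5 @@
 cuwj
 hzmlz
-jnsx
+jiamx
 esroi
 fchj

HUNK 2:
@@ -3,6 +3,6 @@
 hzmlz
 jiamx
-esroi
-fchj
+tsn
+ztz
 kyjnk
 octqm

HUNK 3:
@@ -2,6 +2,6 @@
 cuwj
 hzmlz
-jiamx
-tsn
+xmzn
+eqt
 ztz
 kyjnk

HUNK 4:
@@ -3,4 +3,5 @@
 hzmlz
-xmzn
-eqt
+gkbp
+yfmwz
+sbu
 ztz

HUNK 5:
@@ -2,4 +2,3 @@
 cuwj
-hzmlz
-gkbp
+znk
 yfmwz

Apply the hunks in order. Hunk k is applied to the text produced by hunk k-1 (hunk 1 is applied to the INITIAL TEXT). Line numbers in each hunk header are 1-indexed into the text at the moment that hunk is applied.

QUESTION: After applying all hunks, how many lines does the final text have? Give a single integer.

Answer: 9

Derivation:
Hunk 1: at line 2 remove [jnsx] add [jiamx] -> 9 lines: ykie cuwj hzmlz jiamx esroi fchj kyjnk octqm pvuy
Hunk 2: at line 3 remove [esroi,fchj] add [tsn,ztz] -> 9 lines: ykie cuwj hzmlz jiamx tsn ztz kyjnk octqm pvuy
Hunk 3: at line 2 remove [jiamx,tsn] add [xmzn,eqt] -> 9 lines: ykie cuwj hzmlz xmzn eqt ztz kyjnk octqm pvuy
Hunk 4: at line 3 remove [xmzn,eqt] add [gkbp,yfmwz,sbu] -> 10 lines: ykie cuwj hzmlz gkbp yfmwz sbu ztz kyjnk octqm pvuy
Hunk 5: at line 2 remove [hzmlz,gkbp] add [znk] -> 9 lines: ykie cuwj znk yfmwz sbu ztz kyjnk octqm pvuy
Final line count: 9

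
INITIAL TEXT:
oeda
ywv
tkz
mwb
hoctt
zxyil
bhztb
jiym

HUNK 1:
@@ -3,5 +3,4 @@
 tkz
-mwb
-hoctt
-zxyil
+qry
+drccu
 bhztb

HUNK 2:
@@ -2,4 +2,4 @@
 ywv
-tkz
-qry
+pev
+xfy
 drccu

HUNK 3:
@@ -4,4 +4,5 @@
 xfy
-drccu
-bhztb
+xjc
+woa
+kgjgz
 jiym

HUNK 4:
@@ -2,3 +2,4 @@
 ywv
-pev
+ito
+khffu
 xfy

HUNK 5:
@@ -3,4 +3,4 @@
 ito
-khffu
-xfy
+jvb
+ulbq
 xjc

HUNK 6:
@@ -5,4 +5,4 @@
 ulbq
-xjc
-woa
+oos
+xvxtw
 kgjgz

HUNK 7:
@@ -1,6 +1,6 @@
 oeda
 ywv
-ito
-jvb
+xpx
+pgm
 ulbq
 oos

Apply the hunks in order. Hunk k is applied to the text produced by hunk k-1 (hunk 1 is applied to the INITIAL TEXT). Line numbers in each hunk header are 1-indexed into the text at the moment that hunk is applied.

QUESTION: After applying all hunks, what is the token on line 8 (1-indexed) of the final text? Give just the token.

Answer: kgjgz

Derivation:
Hunk 1: at line 3 remove [mwb,hoctt,zxyil] add [qry,drccu] -> 7 lines: oeda ywv tkz qry drccu bhztb jiym
Hunk 2: at line 2 remove [tkz,qry] add [pev,xfy] -> 7 lines: oeda ywv pev xfy drccu bhztb jiym
Hunk 3: at line 4 remove [drccu,bhztb] add [xjc,woa,kgjgz] -> 8 lines: oeda ywv pev xfy xjc woa kgjgz jiym
Hunk 4: at line 2 remove [pev] add [ito,khffu] -> 9 lines: oeda ywv ito khffu xfy xjc woa kgjgz jiym
Hunk 5: at line 3 remove [khffu,xfy] add [jvb,ulbq] -> 9 lines: oeda ywv ito jvb ulbq xjc woa kgjgz jiym
Hunk 6: at line 5 remove [xjc,woa] add [oos,xvxtw] -> 9 lines: oeda ywv ito jvb ulbq oos xvxtw kgjgz jiym
Hunk 7: at line 1 remove [ito,jvb] add [xpx,pgm] -> 9 lines: oeda ywv xpx pgm ulbq oos xvxtw kgjgz jiym
Final line 8: kgjgz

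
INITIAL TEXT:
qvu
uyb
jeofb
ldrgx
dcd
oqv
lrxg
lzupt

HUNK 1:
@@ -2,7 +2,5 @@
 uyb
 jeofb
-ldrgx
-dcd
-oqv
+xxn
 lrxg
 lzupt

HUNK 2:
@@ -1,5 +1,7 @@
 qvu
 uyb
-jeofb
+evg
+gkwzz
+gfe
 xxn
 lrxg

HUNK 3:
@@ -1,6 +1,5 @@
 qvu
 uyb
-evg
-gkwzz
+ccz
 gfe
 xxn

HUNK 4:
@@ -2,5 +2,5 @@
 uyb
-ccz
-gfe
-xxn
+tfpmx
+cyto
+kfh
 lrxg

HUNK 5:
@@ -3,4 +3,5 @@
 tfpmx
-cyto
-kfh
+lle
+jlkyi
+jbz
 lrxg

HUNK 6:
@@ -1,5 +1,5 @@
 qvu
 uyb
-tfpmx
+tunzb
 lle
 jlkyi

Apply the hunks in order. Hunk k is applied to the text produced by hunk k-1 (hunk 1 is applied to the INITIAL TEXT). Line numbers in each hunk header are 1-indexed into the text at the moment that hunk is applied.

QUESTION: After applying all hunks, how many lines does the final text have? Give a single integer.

Answer: 8

Derivation:
Hunk 1: at line 2 remove [ldrgx,dcd,oqv] add [xxn] -> 6 lines: qvu uyb jeofb xxn lrxg lzupt
Hunk 2: at line 1 remove [jeofb] add [evg,gkwzz,gfe] -> 8 lines: qvu uyb evg gkwzz gfe xxn lrxg lzupt
Hunk 3: at line 1 remove [evg,gkwzz] add [ccz] -> 7 lines: qvu uyb ccz gfe xxn lrxg lzupt
Hunk 4: at line 2 remove [ccz,gfe,xxn] add [tfpmx,cyto,kfh] -> 7 lines: qvu uyb tfpmx cyto kfh lrxg lzupt
Hunk 5: at line 3 remove [cyto,kfh] add [lle,jlkyi,jbz] -> 8 lines: qvu uyb tfpmx lle jlkyi jbz lrxg lzupt
Hunk 6: at line 1 remove [tfpmx] add [tunzb] -> 8 lines: qvu uyb tunzb lle jlkyi jbz lrxg lzupt
Final line count: 8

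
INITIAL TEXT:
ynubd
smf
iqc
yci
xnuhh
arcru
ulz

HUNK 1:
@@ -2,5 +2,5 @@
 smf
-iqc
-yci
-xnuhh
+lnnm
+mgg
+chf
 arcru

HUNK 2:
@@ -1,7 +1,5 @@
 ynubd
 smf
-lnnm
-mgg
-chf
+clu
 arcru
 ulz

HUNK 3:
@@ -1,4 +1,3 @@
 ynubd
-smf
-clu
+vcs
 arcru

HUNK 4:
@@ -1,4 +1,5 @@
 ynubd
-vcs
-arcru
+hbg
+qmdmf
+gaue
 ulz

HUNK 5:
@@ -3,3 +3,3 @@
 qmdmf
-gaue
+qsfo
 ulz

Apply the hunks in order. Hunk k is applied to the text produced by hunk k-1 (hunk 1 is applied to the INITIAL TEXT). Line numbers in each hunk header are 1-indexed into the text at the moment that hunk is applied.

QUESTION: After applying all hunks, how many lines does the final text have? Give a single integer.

Answer: 5

Derivation:
Hunk 1: at line 2 remove [iqc,yci,xnuhh] add [lnnm,mgg,chf] -> 7 lines: ynubd smf lnnm mgg chf arcru ulz
Hunk 2: at line 1 remove [lnnm,mgg,chf] add [clu] -> 5 lines: ynubd smf clu arcru ulz
Hunk 3: at line 1 remove [smf,clu] add [vcs] -> 4 lines: ynubd vcs arcru ulz
Hunk 4: at line 1 remove [vcs,arcru] add [hbg,qmdmf,gaue] -> 5 lines: ynubd hbg qmdmf gaue ulz
Hunk 5: at line 3 remove [gaue] add [qsfo] -> 5 lines: ynubd hbg qmdmf qsfo ulz
Final line count: 5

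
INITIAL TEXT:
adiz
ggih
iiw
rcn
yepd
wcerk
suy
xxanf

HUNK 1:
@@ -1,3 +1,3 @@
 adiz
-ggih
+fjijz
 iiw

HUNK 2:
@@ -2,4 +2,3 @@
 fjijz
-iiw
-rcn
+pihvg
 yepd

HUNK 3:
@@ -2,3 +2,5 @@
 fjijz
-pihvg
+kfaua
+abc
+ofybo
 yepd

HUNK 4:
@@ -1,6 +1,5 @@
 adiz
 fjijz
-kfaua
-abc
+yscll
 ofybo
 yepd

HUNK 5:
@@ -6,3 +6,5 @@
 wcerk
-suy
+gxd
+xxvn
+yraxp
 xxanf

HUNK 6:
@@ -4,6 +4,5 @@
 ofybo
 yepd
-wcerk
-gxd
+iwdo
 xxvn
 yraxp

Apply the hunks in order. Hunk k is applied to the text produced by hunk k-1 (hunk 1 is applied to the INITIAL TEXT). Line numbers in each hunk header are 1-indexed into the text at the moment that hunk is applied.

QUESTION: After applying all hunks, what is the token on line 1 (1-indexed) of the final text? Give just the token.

Answer: adiz

Derivation:
Hunk 1: at line 1 remove [ggih] add [fjijz] -> 8 lines: adiz fjijz iiw rcn yepd wcerk suy xxanf
Hunk 2: at line 2 remove [iiw,rcn] add [pihvg] -> 7 lines: adiz fjijz pihvg yepd wcerk suy xxanf
Hunk 3: at line 2 remove [pihvg] add [kfaua,abc,ofybo] -> 9 lines: adiz fjijz kfaua abc ofybo yepd wcerk suy xxanf
Hunk 4: at line 1 remove [kfaua,abc] add [yscll] -> 8 lines: adiz fjijz yscll ofybo yepd wcerk suy xxanf
Hunk 5: at line 6 remove [suy] add [gxd,xxvn,yraxp] -> 10 lines: adiz fjijz yscll ofybo yepd wcerk gxd xxvn yraxp xxanf
Hunk 6: at line 4 remove [wcerk,gxd] add [iwdo] -> 9 lines: adiz fjijz yscll ofybo yepd iwdo xxvn yraxp xxanf
Final line 1: adiz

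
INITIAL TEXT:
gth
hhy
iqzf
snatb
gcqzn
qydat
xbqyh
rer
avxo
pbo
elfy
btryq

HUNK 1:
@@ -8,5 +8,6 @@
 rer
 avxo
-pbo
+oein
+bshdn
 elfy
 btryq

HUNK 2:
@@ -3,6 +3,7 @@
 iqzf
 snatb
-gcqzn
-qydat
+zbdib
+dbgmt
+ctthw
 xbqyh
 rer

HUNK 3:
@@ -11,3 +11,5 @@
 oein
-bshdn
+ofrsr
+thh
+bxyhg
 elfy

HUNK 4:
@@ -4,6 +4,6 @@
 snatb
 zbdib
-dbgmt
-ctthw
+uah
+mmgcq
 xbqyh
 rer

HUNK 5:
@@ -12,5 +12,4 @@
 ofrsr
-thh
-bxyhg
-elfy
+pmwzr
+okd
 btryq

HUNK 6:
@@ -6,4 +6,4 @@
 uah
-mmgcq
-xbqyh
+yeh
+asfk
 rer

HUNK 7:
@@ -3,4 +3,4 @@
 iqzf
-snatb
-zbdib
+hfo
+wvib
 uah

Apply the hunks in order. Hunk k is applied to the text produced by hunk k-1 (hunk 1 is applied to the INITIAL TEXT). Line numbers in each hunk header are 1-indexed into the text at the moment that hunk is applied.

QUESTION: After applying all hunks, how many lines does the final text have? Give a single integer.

Hunk 1: at line 8 remove [pbo] add [oein,bshdn] -> 13 lines: gth hhy iqzf snatb gcqzn qydat xbqyh rer avxo oein bshdn elfy btryq
Hunk 2: at line 3 remove [gcqzn,qydat] add [zbdib,dbgmt,ctthw] -> 14 lines: gth hhy iqzf snatb zbdib dbgmt ctthw xbqyh rer avxo oein bshdn elfy btryq
Hunk 3: at line 11 remove [bshdn] add [ofrsr,thh,bxyhg] -> 16 lines: gth hhy iqzf snatb zbdib dbgmt ctthw xbqyh rer avxo oein ofrsr thh bxyhg elfy btryq
Hunk 4: at line 4 remove [dbgmt,ctthw] add [uah,mmgcq] -> 16 lines: gth hhy iqzf snatb zbdib uah mmgcq xbqyh rer avxo oein ofrsr thh bxyhg elfy btryq
Hunk 5: at line 12 remove [thh,bxyhg,elfy] add [pmwzr,okd] -> 15 lines: gth hhy iqzf snatb zbdib uah mmgcq xbqyh rer avxo oein ofrsr pmwzr okd btryq
Hunk 6: at line 6 remove [mmgcq,xbqyh] add [yeh,asfk] -> 15 lines: gth hhy iqzf snatb zbdib uah yeh asfk rer avxo oein ofrsr pmwzr okd btryq
Hunk 7: at line 3 remove [snatb,zbdib] add [hfo,wvib] -> 15 lines: gth hhy iqzf hfo wvib uah yeh asfk rer avxo oein ofrsr pmwzr okd btryq
Final line count: 15

Answer: 15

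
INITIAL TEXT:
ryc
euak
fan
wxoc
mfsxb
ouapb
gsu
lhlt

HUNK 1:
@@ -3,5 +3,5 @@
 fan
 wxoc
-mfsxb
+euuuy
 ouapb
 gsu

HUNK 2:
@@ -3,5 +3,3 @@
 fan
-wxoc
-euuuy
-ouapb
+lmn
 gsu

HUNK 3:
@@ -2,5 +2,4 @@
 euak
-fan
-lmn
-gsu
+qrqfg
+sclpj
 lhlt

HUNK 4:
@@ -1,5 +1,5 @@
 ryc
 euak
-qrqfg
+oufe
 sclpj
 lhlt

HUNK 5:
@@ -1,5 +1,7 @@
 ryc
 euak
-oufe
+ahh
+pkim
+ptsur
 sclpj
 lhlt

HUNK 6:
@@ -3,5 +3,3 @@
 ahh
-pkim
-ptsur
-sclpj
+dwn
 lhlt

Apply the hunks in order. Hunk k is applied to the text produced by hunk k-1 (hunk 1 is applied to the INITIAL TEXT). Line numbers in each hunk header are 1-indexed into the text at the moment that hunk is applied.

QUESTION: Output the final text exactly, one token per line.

Hunk 1: at line 3 remove [mfsxb] add [euuuy] -> 8 lines: ryc euak fan wxoc euuuy ouapb gsu lhlt
Hunk 2: at line 3 remove [wxoc,euuuy,ouapb] add [lmn] -> 6 lines: ryc euak fan lmn gsu lhlt
Hunk 3: at line 2 remove [fan,lmn,gsu] add [qrqfg,sclpj] -> 5 lines: ryc euak qrqfg sclpj lhlt
Hunk 4: at line 1 remove [qrqfg] add [oufe] -> 5 lines: ryc euak oufe sclpj lhlt
Hunk 5: at line 1 remove [oufe] add [ahh,pkim,ptsur] -> 7 lines: ryc euak ahh pkim ptsur sclpj lhlt
Hunk 6: at line 3 remove [pkim,ptsur,sclpj] add [dwn] -> 5 lines: ryc euak ahh dwn lhlt

Answer: ryc
euak
ahh
dwn
lhlt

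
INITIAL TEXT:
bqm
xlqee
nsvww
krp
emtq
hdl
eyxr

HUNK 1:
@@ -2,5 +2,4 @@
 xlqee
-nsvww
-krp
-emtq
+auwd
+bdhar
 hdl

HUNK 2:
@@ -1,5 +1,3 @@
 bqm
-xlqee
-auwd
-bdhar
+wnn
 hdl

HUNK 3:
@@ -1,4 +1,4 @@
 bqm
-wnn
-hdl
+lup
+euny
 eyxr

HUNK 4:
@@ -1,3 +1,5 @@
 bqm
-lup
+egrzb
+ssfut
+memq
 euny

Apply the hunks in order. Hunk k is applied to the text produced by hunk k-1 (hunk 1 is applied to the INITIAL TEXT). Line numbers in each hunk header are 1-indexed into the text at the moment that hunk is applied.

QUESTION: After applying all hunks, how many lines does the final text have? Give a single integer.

Hunk 1: at line 2 remove [nsvww,krp,emtq] add [auwd,bdhar] -> 6 lines: bqm xlqee auwd bdhar hdl eyxr
Hunk 2: at line 1 remove [xlqee,auwd,bdhar] add [wnn] -> 4 lines: bqm wnn hdl eyxr
Hunk 3: at line 1 remove [wnn,hdl] add [lup,euny] -> 4 lines: bqm lup euny eyxr
Hunk 4: at line 1 remove [lup] add [egrzb,ssfut,memq] -> 6 lines: bqm egrzb ssfut memq euny eyxr
Final line count: 6

Answer: 6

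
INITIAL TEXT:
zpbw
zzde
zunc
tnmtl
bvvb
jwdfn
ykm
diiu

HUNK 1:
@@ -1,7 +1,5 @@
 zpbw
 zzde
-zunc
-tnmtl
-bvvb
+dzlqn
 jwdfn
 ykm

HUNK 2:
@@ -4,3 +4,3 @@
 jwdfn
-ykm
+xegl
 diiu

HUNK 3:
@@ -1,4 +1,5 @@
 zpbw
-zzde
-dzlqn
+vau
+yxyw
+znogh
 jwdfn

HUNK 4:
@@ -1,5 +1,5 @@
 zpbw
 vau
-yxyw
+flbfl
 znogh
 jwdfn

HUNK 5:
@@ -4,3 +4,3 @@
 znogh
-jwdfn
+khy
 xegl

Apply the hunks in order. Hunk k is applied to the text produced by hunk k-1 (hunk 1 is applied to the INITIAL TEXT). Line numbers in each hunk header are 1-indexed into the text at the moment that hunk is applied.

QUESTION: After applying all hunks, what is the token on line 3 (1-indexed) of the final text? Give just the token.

Answer: flbfl

Derivation:
Hunk 1: at line 1 remove [zunc,tnmtl,bvvb] add [dzlqn] -> 6 lines: zpbw zzde dzlqn jwdfn ykm diiu
Hunk 2: at line 4 remove [ykm] add [xegl] -> 6 lines: zpbw zzde dzlqn jwdfn xegl diiu
Hunk 3: at line 1 remove [zzde,dzlqn] add [vau,yxyw,znogh] -> 7 lines: zpbw vau yxyw znogh jwdfn xegl diiu
Hunk 4: at line 1 remove [yxyw] add [flbfl] -> 7 lines: zpbw vau flbfl znogh jwdfn xegl diiu
Hunk 5: at line 4 remove [jwdfn] add [khy] -> 7 lines: zpbw vau flbfl znogh khy xegl diiu
Final line 3: flbfl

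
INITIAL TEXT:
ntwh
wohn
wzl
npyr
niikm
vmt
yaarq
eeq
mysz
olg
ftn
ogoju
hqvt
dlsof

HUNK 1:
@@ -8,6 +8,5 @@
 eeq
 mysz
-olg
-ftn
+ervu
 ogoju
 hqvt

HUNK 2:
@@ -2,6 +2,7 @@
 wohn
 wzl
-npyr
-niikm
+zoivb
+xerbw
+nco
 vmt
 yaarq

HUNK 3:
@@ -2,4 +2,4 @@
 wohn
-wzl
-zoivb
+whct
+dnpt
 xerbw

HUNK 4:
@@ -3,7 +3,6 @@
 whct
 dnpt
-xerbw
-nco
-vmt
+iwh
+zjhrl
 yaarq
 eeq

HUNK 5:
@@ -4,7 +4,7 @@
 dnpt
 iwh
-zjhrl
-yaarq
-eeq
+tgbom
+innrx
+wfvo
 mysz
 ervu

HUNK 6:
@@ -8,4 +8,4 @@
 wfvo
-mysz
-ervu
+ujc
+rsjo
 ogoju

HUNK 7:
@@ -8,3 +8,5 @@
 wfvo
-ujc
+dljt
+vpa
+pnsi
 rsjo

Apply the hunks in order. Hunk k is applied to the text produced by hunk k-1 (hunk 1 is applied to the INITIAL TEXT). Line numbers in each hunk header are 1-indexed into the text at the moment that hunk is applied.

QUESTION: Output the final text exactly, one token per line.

Hunk 1: at line 8 remove [olg,ftn] add [ervu] -> 13 lines: ntwh wohn wzl npyr niikm vmt yaarq eeq mysz ervu ogoju hqvt dlsof
Hunk 2: at line 2 remove [npyr,niikm] add [zoivb,xerbw,nco] -> 14 lines: ntwh wohn wzl zoivb xerbw nco vmt yaarq eeq mysz ervu ogoju hqvt dlsof
Hunk 3: at line 2 remove [wzl,zoivb] add [whct,dnpt] -> 14 lines: ntwh wohn whct dnpt xerbw nco vmt yaarq eeq mysz ervu ogoju hqvt dlsof
Hunk 4: at line 3 remove [xerbw,nco,vmt] add [iwh,zjhrl] -> 13 lines: ntwh wohn whct dnpt iwh zjhrl yaarq eeq mysz ervu ogoju hqvt dlsof
Hunk 5: at line 4 remove [zjhrl,yaarq,eeq] add [tgbom,innrx,wfvo] -> 13 lines: ntwh wohn whct dnpt iwh tgbom innrx wfvo mysz ervu ogoju hqvt dlsof
Hunk 6: at line 8 remove [mysz,ervu] add [ujc,rsjo] -> 13 lines: ntwh wohn whct dnpt iwh tgbom innrx wfvo ujc rsjo ogoju hqvt dlsof
Hunk 7: at line 8 remove [ujc] add [dljt,vpa,pnsi] -> 15 lines: ntwh wohn whct dnpt iwh tgbom innrx wfvo dljt vpa pnsi rsjo ogoju hqvt dlsof

Answer: ntwh
wohn
whct
dnpt
iwh
tgbom
innrx
wfvo
dljt
vpa
pnsi
rsjo
ogoju
hqvt
dlsof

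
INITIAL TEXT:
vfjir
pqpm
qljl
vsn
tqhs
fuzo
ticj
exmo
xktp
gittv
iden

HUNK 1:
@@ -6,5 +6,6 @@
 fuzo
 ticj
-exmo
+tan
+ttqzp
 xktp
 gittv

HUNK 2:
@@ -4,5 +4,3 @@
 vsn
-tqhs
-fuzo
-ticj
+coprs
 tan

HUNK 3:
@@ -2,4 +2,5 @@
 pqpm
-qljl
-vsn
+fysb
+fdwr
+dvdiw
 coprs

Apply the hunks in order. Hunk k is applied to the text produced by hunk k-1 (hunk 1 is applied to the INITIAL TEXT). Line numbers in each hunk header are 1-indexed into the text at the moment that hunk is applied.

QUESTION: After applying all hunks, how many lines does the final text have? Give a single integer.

Answer: 11

Derivation:
Hunk 1: at line 6 remove [exmo] add [tan,ttqzp] -> 12 lines: vfjir pqpm qljl vsn tqhs fuzo ticj tan ttqzp xktp gittv iden
Hunk 2: at line 4 remove [tqhs,fuzo,ticj] add [coprs] -> 10 lines: vfjir pqpm qljl vsn coprs tan ttqzp xktp gittv iden
Hunk 3: at line 2 remove [qljl,vsn] add [fysb,fdwr,dvdiw] -> 11 lines: vfjir pqpm fysb fdwr dvdiw coprs tan ttqzp xktp gittv iden
Final line count: 11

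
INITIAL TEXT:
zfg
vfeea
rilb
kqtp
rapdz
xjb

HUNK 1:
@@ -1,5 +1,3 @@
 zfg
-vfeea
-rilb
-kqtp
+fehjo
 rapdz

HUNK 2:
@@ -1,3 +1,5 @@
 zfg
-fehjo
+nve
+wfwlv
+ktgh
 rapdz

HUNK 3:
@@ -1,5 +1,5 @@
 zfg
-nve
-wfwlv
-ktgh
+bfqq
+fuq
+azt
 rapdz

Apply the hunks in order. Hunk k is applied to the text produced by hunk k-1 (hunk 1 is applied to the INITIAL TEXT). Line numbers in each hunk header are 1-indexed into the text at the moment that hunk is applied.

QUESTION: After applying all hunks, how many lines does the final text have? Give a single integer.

Hunk 1: at line 1 remove [vfeea,rilb,kqtp] add [fehjo] -> 4 lines: zfg fehjo rapdz xjb
Hunk 2: at line 1 remove [fehjo] add [nve,wfwlv,ktgh] -> 6 lines: zfg nve wfwlv ktgh rapdz xjb
Hunk 3: at line 1 remove [nve,wfwlv,ktgh] add [bfqq,fuq,azt] -> 6 lines: zfg bfqq fuq azt rapdz xjb
Final line count: 6

Answer: 6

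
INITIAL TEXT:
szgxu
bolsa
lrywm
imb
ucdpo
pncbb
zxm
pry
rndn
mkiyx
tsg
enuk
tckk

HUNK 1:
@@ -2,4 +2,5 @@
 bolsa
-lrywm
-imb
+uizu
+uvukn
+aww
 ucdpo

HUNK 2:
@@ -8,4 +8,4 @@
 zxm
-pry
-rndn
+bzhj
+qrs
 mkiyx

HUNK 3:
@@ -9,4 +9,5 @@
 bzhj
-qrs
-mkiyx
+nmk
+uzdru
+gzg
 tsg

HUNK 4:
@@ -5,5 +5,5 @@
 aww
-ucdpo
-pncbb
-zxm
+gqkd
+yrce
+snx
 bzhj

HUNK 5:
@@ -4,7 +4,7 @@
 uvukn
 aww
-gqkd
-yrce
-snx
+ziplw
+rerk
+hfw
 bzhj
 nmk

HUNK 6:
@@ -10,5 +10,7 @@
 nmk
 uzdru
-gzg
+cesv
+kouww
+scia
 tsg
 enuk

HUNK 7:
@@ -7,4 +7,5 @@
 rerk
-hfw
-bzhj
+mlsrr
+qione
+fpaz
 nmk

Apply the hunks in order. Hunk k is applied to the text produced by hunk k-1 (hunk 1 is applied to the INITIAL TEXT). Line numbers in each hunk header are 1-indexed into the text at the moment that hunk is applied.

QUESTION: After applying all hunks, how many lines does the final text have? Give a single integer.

Answer: 18

Derivation:
Hunk 1: at line 2 remove [lrywm,imb] add [uizu,uvukn,aww] -> 14 lines: szgxu bolsa uizu uvukn aww ucdpo pncbb zxm pry rndn mkiyx tsg enuk tckk
Hunk 2: at line 8 remove [pry,rndn] add [bzhj,qrs] -> 14 lines: szgxu bolsa uizu uvukn aww ucdpo pncbb zxm bzhj qrs mkiyx tsg enuk tckk
Hunk 3: at line 9 remove [qrs,mkiyx] add [nmk,uzdru,gzg] -> 15 lines: szgxu bolsa uizu uvukn aww ucdpo pncbb zxm bzhj nmk uzdru gzg tsg enuk tckk
Hunk 4: at line 5 remove [ucdpo,pncbb,zxm] add [gqkd,yrce,snx] -> 15 lines: szgxu bolsa uizu uvukn aww gqkd yrce snx bzhj nmk uzdru gzg tsg enuk tckk
Hunk 5: at line 4 remove [gqkd,yrce,snx] add [ziplw,rerk,hfw] -> 15 lines: szgxu bolsa uizu uvukn aww ziplw rerk hfw bzhj nmk uzdru gzg tsg enuk tckk
Hunk 6: at line 10 remove [gzg] add [cesv,kouww,scia] -> 17 lines: szgxu bolsa uizu uvukn aww ziplw rerk hfw bzhj nmk uzdru cesv kouww scia tsg enuk tckk
Hunk 7: at line 7 remove [hfw,bzhj] add [mlsrr,qione,fpaz] -> 18 lines: szgxu bolsa uizu uvukn aww ziplw rerk mlsrr qione fpaz nmk uzdru cesv kouww scia tsg enuk tckk
Final line count: 18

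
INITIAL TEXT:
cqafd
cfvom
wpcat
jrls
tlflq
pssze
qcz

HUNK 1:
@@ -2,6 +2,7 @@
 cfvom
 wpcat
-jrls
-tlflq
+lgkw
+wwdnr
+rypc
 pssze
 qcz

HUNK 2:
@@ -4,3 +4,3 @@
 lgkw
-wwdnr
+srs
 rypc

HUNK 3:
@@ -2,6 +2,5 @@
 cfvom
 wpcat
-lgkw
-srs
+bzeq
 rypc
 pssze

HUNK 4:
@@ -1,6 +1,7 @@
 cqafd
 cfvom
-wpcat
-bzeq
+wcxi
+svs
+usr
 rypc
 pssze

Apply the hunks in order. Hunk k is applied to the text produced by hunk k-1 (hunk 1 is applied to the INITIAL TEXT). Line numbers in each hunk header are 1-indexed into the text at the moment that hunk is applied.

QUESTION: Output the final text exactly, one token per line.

Hunk 1: at line 2 remove [jrls,tlflq] add [lgkw,wwdnr,rypc] -> 8 lines: cqafd cfvom wpcat lgkw wwdnr rypc pssze qcz
Hunk 2: at line 4 remove [wwdnr] add [srs] -> 8 lines: cqafd cfvom wpcat lgkw srs rypc pssze qcz
Hunk 3: at line 2 remove [lgkw,srs] add [bzeq] -> 7 lines: cqafd cfvom wpcat bzeq rypc pssze qcz
Hunk 4: at line 1 remove [wpcat,bzeq] add [wcxi,svs,usr] -> 8 lines: cqafd cfvom wcxi svs usr rypc pssze qcz

Answer: cqafd
cfvom
wcxi
svs
usr
rypc
pssze
qcz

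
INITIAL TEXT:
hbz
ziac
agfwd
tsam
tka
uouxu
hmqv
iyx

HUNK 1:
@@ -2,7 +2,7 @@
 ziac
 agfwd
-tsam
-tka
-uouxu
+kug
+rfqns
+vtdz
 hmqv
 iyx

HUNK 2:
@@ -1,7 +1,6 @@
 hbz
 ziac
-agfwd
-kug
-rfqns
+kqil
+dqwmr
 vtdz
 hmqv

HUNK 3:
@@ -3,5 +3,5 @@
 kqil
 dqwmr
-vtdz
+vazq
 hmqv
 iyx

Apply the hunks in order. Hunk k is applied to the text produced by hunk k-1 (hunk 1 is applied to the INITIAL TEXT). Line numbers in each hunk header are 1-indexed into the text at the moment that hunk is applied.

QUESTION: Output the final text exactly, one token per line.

Answer: hbz
ziac
kqil
dqwmr
vazq
hmqv
iyx

Derivation:
Hunk 1: at line 2 remove [tsam,tka,uouxu] add [kug,rfqns,vtdz] -> 8 lines: hbz ziac agfwd kug rfqns vtdz hmqv iyx
Hunk 2: at line 1 remove [agfwd,kug,rfqns] add [kqil,dqwmr] -> 7 lines: hbz ziac kqil dqwmr vtdz hmqv iyx
Hunk 3: at line 3 remove [vtdz] add [vazq] -> 7 lines: hbz ziac kqil dqwmr vazq hmqv iyx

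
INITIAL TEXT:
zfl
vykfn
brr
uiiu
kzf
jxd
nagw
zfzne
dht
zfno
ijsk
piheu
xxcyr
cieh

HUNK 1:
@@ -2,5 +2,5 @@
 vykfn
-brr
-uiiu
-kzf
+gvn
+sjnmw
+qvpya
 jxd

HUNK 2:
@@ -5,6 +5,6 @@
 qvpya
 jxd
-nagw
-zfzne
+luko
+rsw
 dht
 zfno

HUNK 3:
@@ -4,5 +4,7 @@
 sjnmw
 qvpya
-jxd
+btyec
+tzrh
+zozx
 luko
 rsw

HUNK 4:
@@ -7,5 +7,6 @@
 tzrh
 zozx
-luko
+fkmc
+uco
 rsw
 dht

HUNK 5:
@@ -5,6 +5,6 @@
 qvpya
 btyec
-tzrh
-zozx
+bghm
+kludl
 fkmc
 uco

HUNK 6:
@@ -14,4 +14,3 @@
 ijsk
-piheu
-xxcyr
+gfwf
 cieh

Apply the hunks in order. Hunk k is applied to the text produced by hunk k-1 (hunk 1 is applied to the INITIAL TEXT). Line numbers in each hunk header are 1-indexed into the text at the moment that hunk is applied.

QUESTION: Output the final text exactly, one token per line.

Answer: zfl
vykfn
gvn
sjnmw
qvpya
btyec
bghm
kludl
fkmc
uco
rsw
dht
zfno
ijsk
gfwf
cieh

Derivation:
Hunk 1: at line 2 remove [brr,uiiu,kzf] add [gvn,sjnmw,qvpya] -> 14 lines: zfl vykfn gvn sjnmw qvpya jxd nagw zfzne dht zfno ijsk piheu xxcyr cieh
Hunk 2: at line 5 remove [nagw,zfzne] add [luko,rsw] -> 14 lines: zfl vykfn gvn sjnmw qvpya jxd luko rsw dht zfno ijsk piheu xxcyr cieh
Hunk 3: at line 4 remove [jxd] add [btyec,tzrh,zozx] -> 16 lines: zfl vykfn gvn sjnmw qvpya btyec tzrh zozx luko rsw dht zfno ijsk piheu xxcyr cieh
Hunk 4: at line 7 remove [luko] add [fkmc,uco] -> 17 lines: zfl vykfn gvn sjnmw qvpya btyec tzrh zozx fkmc uco rsw dht zfno ijsk piheu xxcyr cieh
Hunk 5: at line 5 remove [tzrh,zozx] add [bghm,kludl] -> 17 lines: zfl vykfn gvn sjnmw qvpya btyec bghm kludl fkmc uco rsw dht zfno ijsk piheu xxcyr cieh
Hunk 6: at line 14 remove [piheu,xxcyr] add [gfwf] -> 16 lines: zfl vykfn gvn sjnmw qvpya btyec bghm kludl fkmc uco rsw dht zfno ijsk gfwf cieh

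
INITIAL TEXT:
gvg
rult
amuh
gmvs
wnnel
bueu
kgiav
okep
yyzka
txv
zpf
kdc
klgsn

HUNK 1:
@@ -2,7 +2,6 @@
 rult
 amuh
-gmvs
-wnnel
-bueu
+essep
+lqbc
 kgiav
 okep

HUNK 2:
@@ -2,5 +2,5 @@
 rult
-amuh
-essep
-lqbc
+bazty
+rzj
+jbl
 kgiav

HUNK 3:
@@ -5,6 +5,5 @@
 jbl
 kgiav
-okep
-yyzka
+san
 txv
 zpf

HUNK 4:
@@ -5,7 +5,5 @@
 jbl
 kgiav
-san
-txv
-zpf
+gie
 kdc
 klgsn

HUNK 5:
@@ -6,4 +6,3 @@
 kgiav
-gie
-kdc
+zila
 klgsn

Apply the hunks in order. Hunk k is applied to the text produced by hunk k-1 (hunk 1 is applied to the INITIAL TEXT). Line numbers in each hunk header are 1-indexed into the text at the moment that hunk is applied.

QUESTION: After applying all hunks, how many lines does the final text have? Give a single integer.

Hunk 1: at line 2 remove [gmvs,wnnel,bueu] add [essep,lqbc] -> 12 lines: gvg rult amuh essep lqbc kgiav okep yyzka txv zpf kdc klgsn
Hunk 2: at line 2 remove [amuh,essep,lqbc] add [bazty,rzj,jbl] -> 12 lines: gvg rult bazty rzj jbl kgiav okep yyzka txv zpf kdc klgsn
Hunk 3: at line 5 remove [okep,yyzka] add [san] -> 11 lines: gvg rult bazty rzj jbl kgiav san txv zpf kdc klgsn
Hunk 4: at line 5 remove [san,txv,zpf] add [gie] -> 9 lines: gvg rult bazty rzj jbl kgiav gie kdc klgsn
Hunk 5: at line 6 remove [gie,kdc] add [zila] -> 8 lines: gvg rult bazty rzj jbl kgiav zila klgsn
Final line count: 8

Answer: 8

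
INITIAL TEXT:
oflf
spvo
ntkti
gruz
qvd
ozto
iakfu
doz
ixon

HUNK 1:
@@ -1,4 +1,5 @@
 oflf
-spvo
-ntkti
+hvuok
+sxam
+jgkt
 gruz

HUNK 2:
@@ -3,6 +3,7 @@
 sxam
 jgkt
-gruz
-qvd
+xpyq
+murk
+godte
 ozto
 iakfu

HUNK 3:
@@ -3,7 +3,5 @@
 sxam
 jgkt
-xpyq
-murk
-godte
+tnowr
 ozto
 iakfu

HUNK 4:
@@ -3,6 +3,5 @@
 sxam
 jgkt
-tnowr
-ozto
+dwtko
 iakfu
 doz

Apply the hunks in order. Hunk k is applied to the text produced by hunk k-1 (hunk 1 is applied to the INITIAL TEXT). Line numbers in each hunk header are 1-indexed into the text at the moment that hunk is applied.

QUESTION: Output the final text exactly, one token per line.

Hunk 1: at line 1 remove [spvo,ntkti] add [hvuok,sxam,jgkt] -> 10 lines: oflf hvuok sxam jgkt gruz qvd ozto iakfu doz ixon
Hunk 2: at line 3 remove [gruz,qvd] add [xpyq,murk,godte] -> 11 lines: oflf hvuok sxam jgkt xpyq murk godte ozto iakfu doz ixon
Hunk 3: at line 3 remove [xpyq,murk,godte] add [tnowr] -> 9 lines: oflf hvuok sxam jgkt tnowr ozto iakfu doz ixon
Hunk 4: at line 3 remove [tnowr,ozto] add [dwtko] -> 8 lines: oflf hvuok sxam jgkt dwtko iakfu doz ixon

Answer: oflf
hvuok
sxam
jgkt
dwtko
iakfu
doz
ixon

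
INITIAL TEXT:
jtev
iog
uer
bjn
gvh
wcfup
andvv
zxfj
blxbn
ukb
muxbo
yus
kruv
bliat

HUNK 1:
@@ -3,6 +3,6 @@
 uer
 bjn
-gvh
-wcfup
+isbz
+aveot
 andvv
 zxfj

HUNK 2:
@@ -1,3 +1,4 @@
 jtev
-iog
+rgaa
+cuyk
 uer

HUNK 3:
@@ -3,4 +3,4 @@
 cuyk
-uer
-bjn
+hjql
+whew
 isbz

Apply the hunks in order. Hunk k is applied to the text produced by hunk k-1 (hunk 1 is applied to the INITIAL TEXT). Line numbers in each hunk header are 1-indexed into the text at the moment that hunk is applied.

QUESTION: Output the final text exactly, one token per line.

Answer: jtev
rgaa
cuyk
hjql
whew
isbz
aveot
andvv
zxfj
blxbn
ukb
muxbo
yus
kruv
bliat

Derivation:
Hunk 1: at line 3 remove [gvh,wcfup] add [isbz,aveot] -> 14 lines: jtev iog uer bjn isbz aveot andvv zxfj blxbn ukb muxbo yus kruv bliat
Hunk 2: at line 1 remove [iog] add [rgaa,cuyk] -> 15 lines: jtev rgaa cuyk uer bjn isbz aveot andvv zxfj blxbn ukb muxbo yus kruv bliat
Hunk 3: at line 3 remove [uer,bjn] add [hjql,whew] -> 15 lines: jtev rgaa cuyk hjql whew isbz aveot andvv zxfj blxbn ukb muxbo yus kruv bliat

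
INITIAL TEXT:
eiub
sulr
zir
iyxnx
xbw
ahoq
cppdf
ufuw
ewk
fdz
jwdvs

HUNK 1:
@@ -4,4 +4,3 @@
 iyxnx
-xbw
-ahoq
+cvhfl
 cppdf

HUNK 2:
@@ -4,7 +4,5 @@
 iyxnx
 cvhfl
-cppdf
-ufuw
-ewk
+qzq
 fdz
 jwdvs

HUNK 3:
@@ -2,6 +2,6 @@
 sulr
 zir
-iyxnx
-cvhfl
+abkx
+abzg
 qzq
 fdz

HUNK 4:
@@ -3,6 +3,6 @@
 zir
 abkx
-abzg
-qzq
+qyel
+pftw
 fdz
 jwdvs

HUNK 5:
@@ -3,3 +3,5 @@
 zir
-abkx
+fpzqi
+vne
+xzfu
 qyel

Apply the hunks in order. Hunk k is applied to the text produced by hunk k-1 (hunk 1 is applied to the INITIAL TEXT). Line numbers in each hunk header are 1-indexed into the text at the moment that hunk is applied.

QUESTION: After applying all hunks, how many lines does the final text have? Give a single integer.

Hunk 1: at line 4 remove [xbw,ahoq] add [cvhfl] -> 10 lines: eiub sulr zir iyxnx cvhfl cppdf ufuw ewk fdz jwdvs
Hunk 2: at line 4 remove [cppdf,ufuw,ewk] add [qzq] -> 8 lines: eiub sulr zir iyxnx cvhfl qzq fdz jwdvs
Hunk 3: at line 2 remove [iyxnx,cvhfl] add [abkx,abzg] -> 8 lines: eiub sulr zir abkx abzg qzq fdz jwdvs
Hunk 4: at line 3 remove [abzg,qzq] add [qyel,pftw] -> 8 lines: eiub sulr zir abkx qyel pftw fdz jwdvs
Hunk 5: at line 3 remove [abkx] add [fpzqi,vne,xzfu] -> 10 lines: eiub sulr zir fpzqi vne xzfu qyel pftw fdz jwdvs
Final line count: 10

Answer: 10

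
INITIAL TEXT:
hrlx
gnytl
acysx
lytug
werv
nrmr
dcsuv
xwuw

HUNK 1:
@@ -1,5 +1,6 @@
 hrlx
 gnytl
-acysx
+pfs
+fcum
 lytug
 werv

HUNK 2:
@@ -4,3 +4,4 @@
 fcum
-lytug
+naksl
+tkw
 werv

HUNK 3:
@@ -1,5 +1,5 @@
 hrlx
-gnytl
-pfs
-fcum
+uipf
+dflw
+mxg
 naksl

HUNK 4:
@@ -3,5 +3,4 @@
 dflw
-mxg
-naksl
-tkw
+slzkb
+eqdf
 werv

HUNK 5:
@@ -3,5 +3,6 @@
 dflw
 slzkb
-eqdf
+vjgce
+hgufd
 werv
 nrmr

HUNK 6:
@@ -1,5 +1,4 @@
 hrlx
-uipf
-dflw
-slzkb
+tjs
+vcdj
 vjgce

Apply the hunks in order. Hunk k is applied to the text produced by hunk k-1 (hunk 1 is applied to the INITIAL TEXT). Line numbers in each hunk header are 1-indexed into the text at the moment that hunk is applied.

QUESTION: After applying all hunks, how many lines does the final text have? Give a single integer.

Hunk 1: at line 1 remove [acysx] add [pfs,fcum] -> 9 lines: hrlx gnytl pfs fcum lytug werv nrmr dcsuv xwuw
Hunk 2: at line 4 remove [lytug] add [naksl,tkw] -> 10 lines: hrlx gnytl pfs fcum naksl tkw werv nrmr dcsuv xwuw
Hunk 3: at line 1 remove [gnytl,pfs,fcum] add [uipf,dflw,mxg] -> 10 lines: hrlx uipf dflw mxg naksl tkw werv nrmr dcsuv xwuw
Hunk 4: at line 3 remove [mxg,naksl,tkw] add [slzkb,eqdf] -> 9 lines: hrlx uipf dflw slzkb eqdf werv nrmr dcsuv xwuw
Hunk 5: at line 3 remove [eqdf] add [vjgce,hgufd] -> 10 lines: hrlx uipf dflw slzkb vjgce hgufd werv nrmr dcsuv xwuw
Hunk 6: at line 1 remove [uipf,dflw,slzkb] add [tjs,vcdj] -> 9 lines: hrlx tjs vcdj vjgce hgufd werv nrmr dcsuv xwuw
Final line count: 9

Answer: 9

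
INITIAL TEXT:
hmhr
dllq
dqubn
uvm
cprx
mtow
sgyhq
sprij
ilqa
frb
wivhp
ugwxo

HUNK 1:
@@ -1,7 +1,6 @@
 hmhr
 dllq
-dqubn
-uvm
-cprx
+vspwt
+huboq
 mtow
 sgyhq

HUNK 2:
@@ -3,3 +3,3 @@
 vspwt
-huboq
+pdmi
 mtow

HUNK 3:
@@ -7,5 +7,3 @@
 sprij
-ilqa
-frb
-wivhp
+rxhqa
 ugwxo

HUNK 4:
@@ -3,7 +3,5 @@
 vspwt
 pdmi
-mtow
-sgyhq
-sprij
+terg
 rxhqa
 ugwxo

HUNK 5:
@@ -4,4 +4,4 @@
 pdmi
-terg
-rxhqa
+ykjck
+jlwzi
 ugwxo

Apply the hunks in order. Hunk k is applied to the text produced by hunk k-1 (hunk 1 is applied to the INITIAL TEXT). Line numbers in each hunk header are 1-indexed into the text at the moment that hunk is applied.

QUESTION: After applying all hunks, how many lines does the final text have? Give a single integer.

Hunk 1: at line 1 remove [dqubn,uvm,cprx] add [vspwt,huboq] -> 11 lines: hmhr dllq vspwt huboq mtow sgyhq sprij ilqa frb wivhp ugwxo
Hunk 2: at line 3 remove [huboq] add [pdmi] -> 11 lines: hmhr dllq vspwt pdmi mtow sgyhq sprij ilqa frb wivhp ugwxo
Hunk 3: at line 7 remove [ilqa,frb,wivhp] add [rxhqa] -> 9 lines: hmhr dllq vspwt pdmi mtow sgyhq sprij rxhqa ugwxo
Hunk 4: at line 3 remove [mtow,sgyhq,sprij] add [terg] -> 7 lines: hmhr dllq vspwt pdmi terg rxhqa ugwxo
Hunk 5: at line 4 remove [terg,rxhqa] add [ykjck,jlwzi] -> 7 lines: hmhr dllq vspwt pdmi ykjck jlwzi ugwxo
Final line count: 7

Answer: 7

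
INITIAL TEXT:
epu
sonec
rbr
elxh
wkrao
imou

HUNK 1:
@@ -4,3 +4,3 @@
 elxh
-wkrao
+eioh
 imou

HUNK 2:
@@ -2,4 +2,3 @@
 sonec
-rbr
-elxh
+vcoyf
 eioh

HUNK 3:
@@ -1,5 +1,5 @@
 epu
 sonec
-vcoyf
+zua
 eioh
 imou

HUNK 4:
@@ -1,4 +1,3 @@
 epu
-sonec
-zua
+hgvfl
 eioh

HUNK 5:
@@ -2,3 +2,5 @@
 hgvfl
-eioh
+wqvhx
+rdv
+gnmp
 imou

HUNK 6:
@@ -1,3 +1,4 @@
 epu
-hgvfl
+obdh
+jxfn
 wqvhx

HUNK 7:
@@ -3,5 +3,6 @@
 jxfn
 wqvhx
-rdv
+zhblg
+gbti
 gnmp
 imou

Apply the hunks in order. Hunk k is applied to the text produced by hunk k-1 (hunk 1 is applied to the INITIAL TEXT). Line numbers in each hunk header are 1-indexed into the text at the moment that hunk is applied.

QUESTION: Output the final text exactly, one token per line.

Hunk 1: at line 4 remove [wkrao] add [eioh] -> 6 lines: epu sonec rbr elxh eioh imou
Hunk 2: at line 2 remove [rbr,elxh] add [vcoyf] -> 5 lines: epu sonec vcoyf eioh imou
Hunk 3: at line 1 remove [vcoyf] add [zua] -> 5 lines: epu sonec zua eioh imou
Hunk 4: at line 1 remove [sonec,zua] add [hgvfl] -> 4 lines: epu hgvfl eioh imou
Hunk 5: at line 2 remove [eioh] add [wqvhx,rdv,gnmp] -> 6 lines: epu hgvfl wqvhx rdv gnmp imou
Hunk 6: at line 1 remove [hgvfl] add [obdh,jxfn] -> 7 lines: epu obdh jxfn wqvhx rdv gnmp imou
Hunk 7: at line 3 remove [rdv] add [zhblg,gbti] -> 8 lines: epu obdh jxfn wqvhx zhblg gbti gnmp imou

Answer: epu
obdh
jxfn
wqvhx
zhblg
gbti
gnmp
imou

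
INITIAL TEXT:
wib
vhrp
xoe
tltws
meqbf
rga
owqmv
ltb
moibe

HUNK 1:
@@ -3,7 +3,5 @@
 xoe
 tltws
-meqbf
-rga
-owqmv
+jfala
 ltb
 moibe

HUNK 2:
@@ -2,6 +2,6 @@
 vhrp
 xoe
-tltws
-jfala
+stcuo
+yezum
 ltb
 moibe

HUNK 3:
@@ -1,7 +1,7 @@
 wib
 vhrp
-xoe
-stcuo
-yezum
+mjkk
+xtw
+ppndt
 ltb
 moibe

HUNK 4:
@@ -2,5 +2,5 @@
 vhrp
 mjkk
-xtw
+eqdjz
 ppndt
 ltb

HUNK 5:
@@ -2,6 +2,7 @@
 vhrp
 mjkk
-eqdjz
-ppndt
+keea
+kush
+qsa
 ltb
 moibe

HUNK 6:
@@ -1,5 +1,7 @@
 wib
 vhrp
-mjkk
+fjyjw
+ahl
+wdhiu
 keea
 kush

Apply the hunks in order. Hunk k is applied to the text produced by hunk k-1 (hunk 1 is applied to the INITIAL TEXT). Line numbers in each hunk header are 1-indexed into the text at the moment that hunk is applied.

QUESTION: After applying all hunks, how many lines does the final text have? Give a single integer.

Hunk 1: at line 3 remove [meqbf,rga,owqmv] add [jfala] -> 7 lines: wib vhrp xoe tltws jfala ltb moibe
Hunk 2: at line 2 remove [tltws,jfala] add [stcuo,yezum] -> 7 lines: wib vhrp xoe stcuo yezum ltb moibe
Hunk 3: at line 1 remove [xoe,stcuo,yezum] add [mjkk,xtw,ppndt] -> 7 lines: wib vhrp mjkk xtw ppndt ltb moibe
Hunk 4: at line 2 remove [xtw] add [eqdjz] -> 7 lines: wib vhrp mjkk eqdjz ppndt ltb moibe
Hunk 5: at line 2 remove [eqdjz,ppndt] add [keea,kush,qsa] -> 8 lines: wib vhrp mjkk keea kush qsa ltb moibe
Hunk 6: at line 1 remove [mjkk] add [fjyjw,ahl,wdhiu] -> 10 lines: wib vhrp fjyjw ahl wdhiu keea kush qsa ltb moibe
Final line count: 10

Answer: 10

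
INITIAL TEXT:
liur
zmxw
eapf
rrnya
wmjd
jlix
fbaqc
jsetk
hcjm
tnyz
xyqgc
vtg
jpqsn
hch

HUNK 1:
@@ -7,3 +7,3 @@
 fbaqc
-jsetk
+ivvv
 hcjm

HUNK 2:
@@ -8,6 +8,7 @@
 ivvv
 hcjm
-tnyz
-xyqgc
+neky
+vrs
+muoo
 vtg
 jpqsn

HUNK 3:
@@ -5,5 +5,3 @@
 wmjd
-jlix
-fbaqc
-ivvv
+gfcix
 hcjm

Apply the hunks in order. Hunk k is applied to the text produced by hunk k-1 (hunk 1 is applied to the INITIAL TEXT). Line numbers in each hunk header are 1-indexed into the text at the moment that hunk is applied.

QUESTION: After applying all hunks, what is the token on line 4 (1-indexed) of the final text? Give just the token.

Hunk 1: at line 7 remove [jsetk] add [ivvv] -> 14 lines: liur zmxw eapf rrnya wmjd jlix fbaqc ivvv hcjm tnyz xyqgc vtg jpqsn hch
Hunk 2: at line 8 remove [tnyz,xyqgc] add [neky,vrs,muoo] -> 15 lines: liur zmxw eapf rrnya wmjd jlix fbaqc ivvv hcjm neky vrs muoo vtg jpqsn hch
Hunk 3: at line 5 remove [jlix,fbaqc,ivvv] add [gfcix] -> 13 lines: liur zmxw eapf rrnya wmjd gfcix hcjm neky vrs muoo vtg jpqsn hch
Final line 4: rrnya

Answer: rrnya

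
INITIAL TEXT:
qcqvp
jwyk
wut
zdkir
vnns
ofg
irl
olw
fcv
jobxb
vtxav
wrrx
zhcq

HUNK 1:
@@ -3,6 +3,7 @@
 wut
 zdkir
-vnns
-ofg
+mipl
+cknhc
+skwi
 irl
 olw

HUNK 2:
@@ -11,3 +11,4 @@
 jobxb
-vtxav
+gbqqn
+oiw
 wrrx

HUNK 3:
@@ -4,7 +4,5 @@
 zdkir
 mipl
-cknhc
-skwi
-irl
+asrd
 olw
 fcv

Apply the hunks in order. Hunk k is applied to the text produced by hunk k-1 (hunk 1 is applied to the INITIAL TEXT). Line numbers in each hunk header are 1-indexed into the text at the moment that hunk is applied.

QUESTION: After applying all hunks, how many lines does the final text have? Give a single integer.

Hunk 1: at line 3 remove [vnns,ofg] add [mipl,cknhc,skwi] -> 14 lines: qcqvp jwyk wut zdkir mipl cknhc skwi irl olw fcv jobxb vtxav wrrx zhcq
Hunk 2: at line 11 remove [vtxav] add [gbqqn,oiw] -> 15 lines: qcqvp jwyk wut zdkir mipl cknhc skwi irl olw fcv jobxb gbqqn oiw wrrx zhcq
Hunk 3: at line 4 remove [cknhc,skwi,irl] add [asrd] -> 13 lines: qcqvp jwyk wut zdkir mipl asrd olw fcv jobxb gbqqn oiw wrrx zhcq
Final line count: 13

Answer: 13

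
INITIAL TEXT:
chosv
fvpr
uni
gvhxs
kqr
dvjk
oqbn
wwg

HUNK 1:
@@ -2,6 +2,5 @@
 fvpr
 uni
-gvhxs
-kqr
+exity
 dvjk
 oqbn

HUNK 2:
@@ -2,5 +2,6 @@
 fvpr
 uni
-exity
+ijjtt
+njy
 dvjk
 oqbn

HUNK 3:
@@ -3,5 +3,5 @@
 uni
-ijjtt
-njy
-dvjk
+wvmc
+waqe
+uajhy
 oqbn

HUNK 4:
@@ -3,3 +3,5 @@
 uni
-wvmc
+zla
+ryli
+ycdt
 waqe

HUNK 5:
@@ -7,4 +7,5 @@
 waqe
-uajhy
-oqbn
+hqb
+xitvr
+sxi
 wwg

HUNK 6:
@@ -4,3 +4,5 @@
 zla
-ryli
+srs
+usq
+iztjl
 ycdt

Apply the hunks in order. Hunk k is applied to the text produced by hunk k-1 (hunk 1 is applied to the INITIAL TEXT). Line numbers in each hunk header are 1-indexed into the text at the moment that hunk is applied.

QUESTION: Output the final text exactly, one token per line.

Answer: chosv
fvpr
uni
zla
srs
usq
iztjl
ycdt
waqe
hqb
xitvr
sxi
wwg

Derivation:
Hunk 1: at line 2 remove [gvhxs,kqr] add [exity] -> 7 lines: chosv fvpr uni exity dvjk oqbn wwg
Hunk 2: at line 2 remove [exity] add [ijjtt,njy] -> 8 lines: chosv fvpr uni ijjtt njy dvjk oqbn wwg
Hunk 3: at line 3 remove [ijjtt,njy,dvjk] add [wvmc,waqe,uajhy] -> 8 lines: chosv fvpr uni wvmc waqe uajhy oqbn wwg
Hunk 4: at line 3 remove [wvmc] add [zla,ryli,ycdt] -> 10 lines: chosv fvpr uni zla ryli ycdt waqe uajhy oqbn wwg
Hunk 5: at line 7 remove [uajhy,oqbn] add [hqb,xitvr,sxi] -> 11 lines: chosv fvpr uni zla ryli ycdt waqe hqb xitvr sxi wwg
Hunk 6: at line 4 remove [ryli] add [srs,usq,iztjl] -> 13 lines: chosv fvpr uni zla srs usq iztjl ycdt waqe hqb xitvr sxi wwg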